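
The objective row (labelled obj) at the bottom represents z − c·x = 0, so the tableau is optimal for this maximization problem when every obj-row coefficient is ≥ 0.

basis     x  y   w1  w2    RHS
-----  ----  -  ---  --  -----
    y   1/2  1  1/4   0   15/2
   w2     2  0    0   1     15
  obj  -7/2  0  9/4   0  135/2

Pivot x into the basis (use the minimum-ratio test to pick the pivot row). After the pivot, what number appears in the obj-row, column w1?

9/4

Ratio test on column x — row 1: (15/2)/(1/2) = 15; row 2: 15/2 = 15/2. Minimum is 15/2 at row 2 (w2 leaves); pivot element 2.
Divide row 2 by 2; eliminate column x from the other rows.
obj-row update in column w1: 9/4 − (-7/2)·0 = 9/4.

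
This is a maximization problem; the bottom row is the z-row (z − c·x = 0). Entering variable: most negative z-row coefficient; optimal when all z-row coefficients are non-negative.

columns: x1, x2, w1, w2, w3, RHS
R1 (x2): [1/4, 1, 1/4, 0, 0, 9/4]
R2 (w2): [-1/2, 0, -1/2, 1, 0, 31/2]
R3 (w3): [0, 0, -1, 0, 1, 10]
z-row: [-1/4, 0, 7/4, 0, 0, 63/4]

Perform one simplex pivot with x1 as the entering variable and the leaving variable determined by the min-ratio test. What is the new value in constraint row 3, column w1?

Ratio test on column x1 — row 1: (9/4)/(1/4) = 9; row 2: entry -1/2 ≤ 0; row 3: entry 0 ≤ 0. Minimum is 9 at row 1 (x2 leaves); pivot element 1/4.
Divide row 1 by 1/4; eliminate column x1 from the other rows.
Row 3 update in column w1: -1 − 0·1 = -1.

-1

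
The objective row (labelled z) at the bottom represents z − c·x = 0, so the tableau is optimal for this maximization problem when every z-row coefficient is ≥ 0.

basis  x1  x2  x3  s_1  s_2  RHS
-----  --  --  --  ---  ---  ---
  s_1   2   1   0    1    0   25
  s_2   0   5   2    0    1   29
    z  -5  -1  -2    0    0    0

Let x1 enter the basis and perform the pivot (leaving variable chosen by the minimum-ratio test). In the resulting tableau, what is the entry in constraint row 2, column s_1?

Ratio test on column x1 — row 1: 25/2 = 25/2; row 2: entry 0 ≤ 0. Minimum is 25/2 at row 1 (s_1 leaves); pivot element 2.
Divide row 1 by 2; eliminate column x1 from the other rows.
Row 2 update in column s_1: 0 − 0·(1/2) = 0.

0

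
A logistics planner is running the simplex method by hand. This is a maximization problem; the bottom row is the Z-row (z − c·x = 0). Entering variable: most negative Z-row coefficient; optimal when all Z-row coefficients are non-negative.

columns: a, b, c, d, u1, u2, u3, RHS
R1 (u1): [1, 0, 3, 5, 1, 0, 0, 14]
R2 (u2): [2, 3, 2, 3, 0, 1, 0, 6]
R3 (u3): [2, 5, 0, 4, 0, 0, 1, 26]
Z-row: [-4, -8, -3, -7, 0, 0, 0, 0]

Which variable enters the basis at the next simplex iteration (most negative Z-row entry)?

b

Negative Z-row entries: a: -4, b: -8, c: -3, d: -7.
The most negative is -8 in column b, so b enters.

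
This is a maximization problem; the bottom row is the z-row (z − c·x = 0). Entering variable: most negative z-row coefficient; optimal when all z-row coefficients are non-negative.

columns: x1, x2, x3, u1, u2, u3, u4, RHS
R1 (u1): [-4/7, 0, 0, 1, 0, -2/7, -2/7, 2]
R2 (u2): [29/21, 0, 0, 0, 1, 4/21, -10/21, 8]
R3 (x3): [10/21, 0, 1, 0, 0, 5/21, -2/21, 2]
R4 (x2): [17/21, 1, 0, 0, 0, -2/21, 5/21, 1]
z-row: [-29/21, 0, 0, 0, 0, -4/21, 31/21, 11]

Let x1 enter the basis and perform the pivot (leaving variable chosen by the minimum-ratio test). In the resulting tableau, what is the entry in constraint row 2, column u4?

Ratio test on column x1 — row 1: entry -4/7 ≤ 0; row 2: 8/(29/21) = 168/29; row 3: 2/(10/21) = 21/5; row 4: 1/(17/21) = 21/17. Minimum is 21/17 at row 4 (x2 leaves); pivot element 17/21.
Divide row 4 by 17/21; eliminate column x1 from the other rows.
Row 2 update in column u4: -10/21 − (29/21)·(5/17) = -15/17.

-15/17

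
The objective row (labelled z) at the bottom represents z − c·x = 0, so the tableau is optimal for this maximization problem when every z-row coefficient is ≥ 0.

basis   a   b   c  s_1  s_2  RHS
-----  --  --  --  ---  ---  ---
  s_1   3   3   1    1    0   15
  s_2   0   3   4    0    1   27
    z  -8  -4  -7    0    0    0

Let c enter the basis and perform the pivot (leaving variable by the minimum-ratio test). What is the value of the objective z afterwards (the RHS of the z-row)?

189/4

Ratio test on column c — row 1: 15/1 = 15; row 2: 27/4 = 27/4. Minimum is 27/4 at row 2 (s_2 leaves); pivot element 4.
Pivot on row 2; the z-row RHS becomes 0 − (-7)·(27/4) = 189/4.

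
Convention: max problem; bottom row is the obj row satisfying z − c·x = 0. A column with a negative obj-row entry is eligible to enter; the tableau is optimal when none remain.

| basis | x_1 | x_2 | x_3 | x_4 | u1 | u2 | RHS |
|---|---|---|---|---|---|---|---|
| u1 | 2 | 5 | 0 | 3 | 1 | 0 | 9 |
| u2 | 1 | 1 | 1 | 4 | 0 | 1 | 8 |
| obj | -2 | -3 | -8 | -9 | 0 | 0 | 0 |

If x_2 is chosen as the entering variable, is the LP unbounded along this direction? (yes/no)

Column x_2 has positive entries in row(s) 1, 2, so the ratio test bounds it — not unbounded.

no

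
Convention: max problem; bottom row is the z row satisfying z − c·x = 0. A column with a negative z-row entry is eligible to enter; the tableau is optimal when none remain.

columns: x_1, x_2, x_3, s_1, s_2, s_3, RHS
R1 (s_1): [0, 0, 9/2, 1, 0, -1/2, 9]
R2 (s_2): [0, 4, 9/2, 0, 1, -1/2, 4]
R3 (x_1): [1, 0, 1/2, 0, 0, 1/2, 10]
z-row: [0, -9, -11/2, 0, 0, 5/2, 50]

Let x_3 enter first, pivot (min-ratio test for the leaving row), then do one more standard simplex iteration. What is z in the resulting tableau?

Ratio test on column x_3 — row 1: 9/(9/2) = 2; row 2: 4/(9/2) = 8/9; row 3: 10/(1/2) = 20. Minimum is 8/9 at row 2 (s_2 leaves); pivot element 9/2.
Pivot on row 2; the z-row RHS becomes 50 − (-11/2)·(8/9) = 494/9.
Next entering variable (most negative z-row entry -37/9): x_2.
Ratio test on column x_2 — row 1: entry -4 ≤ 0; row 2: (8/9)/(8/9) = 1; row 3: entry -4/9 ≤ 0. Minimum is 1 at row 2 (x_3 leaves); pivot element 8/9.
After the second pivot the z-row RHS is 494/9 − (-37/9)·1 = 59.

59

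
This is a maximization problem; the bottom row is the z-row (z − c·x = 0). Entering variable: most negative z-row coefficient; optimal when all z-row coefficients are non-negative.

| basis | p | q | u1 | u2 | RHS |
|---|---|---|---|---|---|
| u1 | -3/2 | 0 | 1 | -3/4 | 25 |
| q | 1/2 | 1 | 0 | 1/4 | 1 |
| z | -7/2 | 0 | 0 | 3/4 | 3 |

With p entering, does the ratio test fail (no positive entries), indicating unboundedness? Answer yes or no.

no

Column p has positive entries in row(s) 2, so the ratio test bounds it — not unbounded.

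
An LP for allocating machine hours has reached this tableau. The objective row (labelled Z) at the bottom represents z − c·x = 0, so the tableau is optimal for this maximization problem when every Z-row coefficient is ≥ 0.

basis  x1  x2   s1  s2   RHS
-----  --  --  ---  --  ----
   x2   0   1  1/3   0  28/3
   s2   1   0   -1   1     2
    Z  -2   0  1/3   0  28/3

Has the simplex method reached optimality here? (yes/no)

no

The Z-row has a negative entry -2 in column x1, so it is not optimal.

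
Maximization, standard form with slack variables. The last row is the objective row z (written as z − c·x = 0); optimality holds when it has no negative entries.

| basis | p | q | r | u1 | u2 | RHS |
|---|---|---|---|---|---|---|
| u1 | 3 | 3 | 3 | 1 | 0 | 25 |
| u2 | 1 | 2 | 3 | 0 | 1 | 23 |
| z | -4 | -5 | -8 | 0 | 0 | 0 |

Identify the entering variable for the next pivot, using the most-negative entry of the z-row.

Negative z-row entries: p: -4, q: -5, r: -8.
The most negative is -8 in column r, so r enters.

r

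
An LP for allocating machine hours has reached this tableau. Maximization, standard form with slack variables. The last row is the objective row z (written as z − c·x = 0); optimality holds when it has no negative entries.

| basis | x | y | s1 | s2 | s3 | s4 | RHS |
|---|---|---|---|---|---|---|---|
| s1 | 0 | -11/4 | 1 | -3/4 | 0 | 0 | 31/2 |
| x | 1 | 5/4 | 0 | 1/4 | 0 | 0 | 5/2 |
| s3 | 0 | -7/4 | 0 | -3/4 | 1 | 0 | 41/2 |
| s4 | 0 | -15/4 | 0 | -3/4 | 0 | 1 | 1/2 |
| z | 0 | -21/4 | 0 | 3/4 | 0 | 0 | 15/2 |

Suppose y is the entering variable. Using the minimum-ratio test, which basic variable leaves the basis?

x

Column y entries and ratios — s1: -11/4 ≤ 0, skip; x: (5/2)/(5/4) = 2; s3: -7/4 ≤ 0, skip; s4: -15/4 ≤ 0, skip.
Smallest ratio is 2 in the row of x, so x leaves.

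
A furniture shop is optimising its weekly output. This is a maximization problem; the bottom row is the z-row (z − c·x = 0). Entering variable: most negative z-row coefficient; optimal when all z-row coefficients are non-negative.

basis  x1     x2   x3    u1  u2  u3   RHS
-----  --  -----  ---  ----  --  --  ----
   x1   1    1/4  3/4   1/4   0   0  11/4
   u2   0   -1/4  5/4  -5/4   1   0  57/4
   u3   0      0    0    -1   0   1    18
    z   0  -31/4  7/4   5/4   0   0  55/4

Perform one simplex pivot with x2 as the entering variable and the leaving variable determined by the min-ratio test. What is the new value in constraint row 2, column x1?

1

Ratio test on column x2 — row 1: (11/4)/(1/4) = 11; row 2: entry -1/4 ≤ 0; row 3: entry 0 ≤ 0. Minimum is 11 at row 1 (x1 leaves); pivot element 1/4.
Divide row 1 by 1/4; eliminate column x2 from the other rows.
Row 2 update in column x1: 0 − (-1/4)·4 = 1.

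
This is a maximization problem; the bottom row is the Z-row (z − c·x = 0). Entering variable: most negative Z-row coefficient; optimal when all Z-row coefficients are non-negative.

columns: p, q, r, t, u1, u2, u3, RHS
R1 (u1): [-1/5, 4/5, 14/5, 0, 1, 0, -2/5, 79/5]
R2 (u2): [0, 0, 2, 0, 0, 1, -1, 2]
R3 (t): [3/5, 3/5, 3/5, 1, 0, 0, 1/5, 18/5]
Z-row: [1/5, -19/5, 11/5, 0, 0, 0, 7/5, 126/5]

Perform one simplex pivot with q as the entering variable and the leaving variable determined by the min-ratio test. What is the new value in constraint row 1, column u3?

-2/3

Ratio test on column q — row 1: (79/5)/(4/5) = 79/4; row 2: entry 0 ≤ 0; row 3: (18/5)/(3/5) = 6. Minimum is 6 at row 3 (t leaves); pivot element 3/5.
Divide row 3 by 3/5; eliminate column q from the other rows.
Row 1 update in column u3: -2/5 − (4/5)·(1/3) = -2/3.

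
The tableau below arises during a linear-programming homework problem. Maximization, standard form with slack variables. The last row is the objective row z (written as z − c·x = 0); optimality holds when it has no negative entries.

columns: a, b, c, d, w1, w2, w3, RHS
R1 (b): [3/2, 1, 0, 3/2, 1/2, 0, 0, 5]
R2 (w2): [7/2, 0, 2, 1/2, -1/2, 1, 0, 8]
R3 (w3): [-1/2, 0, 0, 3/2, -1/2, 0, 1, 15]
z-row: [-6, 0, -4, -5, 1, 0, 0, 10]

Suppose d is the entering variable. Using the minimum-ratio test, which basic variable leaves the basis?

b

Column d entries and ratios — b: 5/(3/2) = 10/3; w2: 8/(1/2) = 16; w3: 15/(3/2) = 10.
Smallest ratio is 10/3 in the row of b, so b leaves.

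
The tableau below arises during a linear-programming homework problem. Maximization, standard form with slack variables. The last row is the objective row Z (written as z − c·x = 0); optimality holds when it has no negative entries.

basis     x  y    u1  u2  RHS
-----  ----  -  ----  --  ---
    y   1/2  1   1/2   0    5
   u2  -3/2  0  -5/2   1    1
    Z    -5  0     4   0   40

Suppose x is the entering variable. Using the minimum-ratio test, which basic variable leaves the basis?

y

Column x entries and ratios — y: 5/(1/2) = 10; u2: -3/2 ≤ 0, skip.
Smallest ratio is 10 in the row of y, so y leaves.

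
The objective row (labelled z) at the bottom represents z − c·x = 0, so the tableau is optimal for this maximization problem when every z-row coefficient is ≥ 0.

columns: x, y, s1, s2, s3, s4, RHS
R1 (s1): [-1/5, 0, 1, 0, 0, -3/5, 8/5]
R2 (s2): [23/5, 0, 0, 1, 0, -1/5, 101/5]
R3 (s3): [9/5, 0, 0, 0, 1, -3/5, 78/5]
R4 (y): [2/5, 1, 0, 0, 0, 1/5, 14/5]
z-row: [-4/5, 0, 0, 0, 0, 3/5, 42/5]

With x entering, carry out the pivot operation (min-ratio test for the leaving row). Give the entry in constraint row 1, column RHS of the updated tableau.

Ratio test on column x — row 1: entry -1/5 ≤ 0; row 2: (101/5)/(23/5) = 101/23; row 3: (78/5)/(9/5) = 26/3; row 4: (14/5)/(2/5) = 7. Minimum is 101/23 at row 2 (s2 leaves); pivot element 23/5.
Divide row 2 by 23/5; eliminate column x from the other rows.
Row 1 update in column RHS: 8/5 − (-1/5)·(101/23) = 57/23.

57/23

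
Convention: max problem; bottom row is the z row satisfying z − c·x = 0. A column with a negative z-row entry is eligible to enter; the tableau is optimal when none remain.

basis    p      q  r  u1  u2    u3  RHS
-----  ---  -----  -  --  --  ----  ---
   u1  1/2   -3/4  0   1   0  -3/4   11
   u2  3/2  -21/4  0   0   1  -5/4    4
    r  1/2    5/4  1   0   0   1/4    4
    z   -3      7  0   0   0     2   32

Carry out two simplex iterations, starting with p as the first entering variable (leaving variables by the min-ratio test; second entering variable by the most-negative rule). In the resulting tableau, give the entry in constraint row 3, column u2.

-1/9

Ratio test on column p — row 1: 11/(1/2) = 22; row 2: 4/(3/2) = 8/3; row 3: 4/(1/2) = 8. Minimum is 8/3 at row 2 (u2 leaves); pivot element 3/2.
Divide row 2 by 3/2; eliminate column p from the other rows.
Second iteration: most negative z-row entry is -7/2 in column q, so q enters.
Ratio test on column q — row 1: (29/3)/1 = 29/3; row 2: entry -7/2 ≤ 0; row 3: (8/3)/3 = 8/9. Minimum is 8/9 at row 3 (r leaves); pivot element 3.
Divide row 3 by 3; eliminate column q from the other rows.
After both pivots, the entry at constraint row 3, column u2 is -1/9.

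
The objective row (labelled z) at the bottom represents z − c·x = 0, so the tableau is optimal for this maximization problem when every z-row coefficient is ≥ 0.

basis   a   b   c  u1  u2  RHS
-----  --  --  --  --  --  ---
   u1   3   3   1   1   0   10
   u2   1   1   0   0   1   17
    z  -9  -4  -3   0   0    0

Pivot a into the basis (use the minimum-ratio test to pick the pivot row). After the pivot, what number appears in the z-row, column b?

Ratio test on column a — row 1: 10/3 = 10/3; row 2: 17/1 = 17. Minimum is 10/3 at row 1 (u1 leaves); pivot element 3.
Divide row 1 by 3; eliminate column a from the other rows.
z-row update in column b: -4 − (-9)·1 = 5.

5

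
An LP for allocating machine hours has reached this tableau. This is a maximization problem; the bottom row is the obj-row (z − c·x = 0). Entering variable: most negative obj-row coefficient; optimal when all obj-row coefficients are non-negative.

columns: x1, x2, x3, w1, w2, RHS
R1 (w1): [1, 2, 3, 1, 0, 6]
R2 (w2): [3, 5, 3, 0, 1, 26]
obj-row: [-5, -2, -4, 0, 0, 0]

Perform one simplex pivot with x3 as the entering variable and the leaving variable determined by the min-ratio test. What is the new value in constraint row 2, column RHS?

20

Ratio test on column x3 — row 1: 6/3 = 2; row 2: 26/3 = 26/3. Minimum is 2 at row 1 (w1 leaves); pivot element 3.
Divide row 1 by 3; eliminate column x3 from the other rows.
Row 2 update in column RHS: 26 − 3·2 = 20.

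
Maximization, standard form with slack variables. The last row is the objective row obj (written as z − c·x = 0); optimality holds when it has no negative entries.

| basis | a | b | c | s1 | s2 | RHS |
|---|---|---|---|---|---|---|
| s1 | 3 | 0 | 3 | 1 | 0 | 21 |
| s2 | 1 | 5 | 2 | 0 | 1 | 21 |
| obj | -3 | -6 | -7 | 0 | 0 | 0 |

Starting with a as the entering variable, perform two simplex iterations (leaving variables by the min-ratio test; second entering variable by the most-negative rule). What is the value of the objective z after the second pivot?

189/5

Ratio test on column a — row 1: 21/3 = 7; row 2: 21/1 = 21. Minimum is 7 at row 1 (s1 leaves); pivot element 3.
Pivot on row 1; the obj-row RHS becomes 0 − (-3)·7 = 21.
Next entering variable (most negative obj-row entry -6): b.
Ratio test on column b — row 1: entry 0 ≤ 0; row 2: 14/5 = 14/5. Minimum is 14/5 at row 2 (s2 leaves); pivot element 5.
After the second pivot the obj-row RHS is 21 − (-6)·(14/5) = 189/5.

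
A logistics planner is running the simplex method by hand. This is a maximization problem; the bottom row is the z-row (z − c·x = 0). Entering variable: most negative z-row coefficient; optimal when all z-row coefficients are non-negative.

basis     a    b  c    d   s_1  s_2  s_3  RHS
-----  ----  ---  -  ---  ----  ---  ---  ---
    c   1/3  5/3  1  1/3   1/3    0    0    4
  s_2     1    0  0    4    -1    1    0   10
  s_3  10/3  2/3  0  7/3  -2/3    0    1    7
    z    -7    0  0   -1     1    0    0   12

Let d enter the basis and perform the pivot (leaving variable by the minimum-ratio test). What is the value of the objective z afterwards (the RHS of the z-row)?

29/2

Ratio test on column d — row 1: 4/(1/3) = 12; row 2: 10/4 = 5/2; row 3: 7/(7/3) = 3. Minimum is 5/2 at row 2 (s_2 leaves); pivot element 4.
Pivot on row 2; the z-row RHS becomes 12 − (-1)·(5/2) = 29/2.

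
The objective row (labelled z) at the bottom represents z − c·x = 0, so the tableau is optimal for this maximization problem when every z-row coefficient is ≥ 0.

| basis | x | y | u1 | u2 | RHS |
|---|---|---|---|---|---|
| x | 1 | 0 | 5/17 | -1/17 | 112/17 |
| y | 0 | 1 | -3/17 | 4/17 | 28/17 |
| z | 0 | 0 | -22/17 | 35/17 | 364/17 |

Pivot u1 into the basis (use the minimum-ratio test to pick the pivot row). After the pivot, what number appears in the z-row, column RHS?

252/5

Ratio test on column u1 — row 1: (112/17)/(5/17) = 112/5; row 2: entry -3/17 ≤ 0. Minimum is 112/5 at row 1 (x leaves); pivot element 5/17.
Divide row 1 by 5/17; eliminate column u1 from the other rows.
z-row update in column RHS: 364/17 − (-22/17)·(112/5) = 252/5.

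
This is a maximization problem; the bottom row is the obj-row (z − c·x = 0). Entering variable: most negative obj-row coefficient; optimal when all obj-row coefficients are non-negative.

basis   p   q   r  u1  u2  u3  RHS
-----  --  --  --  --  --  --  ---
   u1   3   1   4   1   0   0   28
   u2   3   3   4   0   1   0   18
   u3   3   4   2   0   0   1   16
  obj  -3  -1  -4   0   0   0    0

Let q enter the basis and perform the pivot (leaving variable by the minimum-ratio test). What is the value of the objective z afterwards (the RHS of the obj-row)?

Ratio test on column q — row 1: 28/1 = 28; row 2: 18/3 = 6; row 3: 16/4 = 4. Minimum is 4 at row 3 (u3 leaves); pivot element 4.
Pivot on row 3; the obj-row RHS becomes 0 − (-1)·4 = 4.

4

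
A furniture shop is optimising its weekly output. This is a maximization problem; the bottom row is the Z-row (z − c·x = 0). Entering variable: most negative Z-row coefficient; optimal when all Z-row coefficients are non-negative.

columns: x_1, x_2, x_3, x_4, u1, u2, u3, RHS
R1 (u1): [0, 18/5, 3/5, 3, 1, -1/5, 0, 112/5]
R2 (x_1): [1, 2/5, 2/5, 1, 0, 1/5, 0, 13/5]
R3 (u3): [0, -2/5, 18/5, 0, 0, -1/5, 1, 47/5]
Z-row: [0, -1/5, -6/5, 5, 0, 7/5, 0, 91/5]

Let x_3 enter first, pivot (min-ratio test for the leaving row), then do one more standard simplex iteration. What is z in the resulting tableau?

45/2

Ratio test on column x_3 — row 1: (112/5)/(3/5) = 112/3; row 2: (13/5)/(2/5) = 13/2; row 3: (47/5)/(18/5) = 47/18. Minimum is 47/18 at row 3 (u3 leaves); pivot element 18/5.
Pivot on row 3; the Z-row RHS becomes 91/5 − (-6/5)·(47/18) = 64/3.
Next entering variable (most negative Z-row entry -1/3): x_2.
Ratio test on column x_2 — row 1: (125/6)/(11/3) = 125/22; row 2: (14/9)/(4/9) = 7/2; row 3: entry -1/9 ≤ 0. Minimum is 7/2 at row 2 (x_1 leaves); pivot element 4/9.
After the second pivot the Z-row RHS is 64/3 − (-1/3)·(7/2) = 45/2.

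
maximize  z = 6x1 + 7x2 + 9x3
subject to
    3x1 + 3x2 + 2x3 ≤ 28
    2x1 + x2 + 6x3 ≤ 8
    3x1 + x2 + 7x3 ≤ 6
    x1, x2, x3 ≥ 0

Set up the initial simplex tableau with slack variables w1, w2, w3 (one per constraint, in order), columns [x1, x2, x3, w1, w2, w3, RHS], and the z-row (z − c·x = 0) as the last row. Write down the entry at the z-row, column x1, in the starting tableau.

The z-row carries the negated objective coefficients: the x1 entry is -6.

-6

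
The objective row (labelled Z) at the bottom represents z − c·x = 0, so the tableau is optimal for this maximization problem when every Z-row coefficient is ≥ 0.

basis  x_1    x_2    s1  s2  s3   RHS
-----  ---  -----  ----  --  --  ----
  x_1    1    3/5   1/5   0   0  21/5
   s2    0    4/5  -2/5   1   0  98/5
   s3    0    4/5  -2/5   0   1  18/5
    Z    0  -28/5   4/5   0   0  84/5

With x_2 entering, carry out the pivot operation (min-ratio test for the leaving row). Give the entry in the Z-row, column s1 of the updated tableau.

Ratio test on column x_2 — row 1: (21/5)/(3/5) = 7; row 2: (98/5)/(4/5) = 49/2; row 3: (18/5)/(4/5) = 9/2. Minimum is 9/2 at row 3 (s3 leaves); pivot element 4/5.
Divide row 3 by 4/5; eliminate column x_2 from the other rows.
Z-row update in column s1: 4/5 − (-28/5)·(-1/2) = -2.

-2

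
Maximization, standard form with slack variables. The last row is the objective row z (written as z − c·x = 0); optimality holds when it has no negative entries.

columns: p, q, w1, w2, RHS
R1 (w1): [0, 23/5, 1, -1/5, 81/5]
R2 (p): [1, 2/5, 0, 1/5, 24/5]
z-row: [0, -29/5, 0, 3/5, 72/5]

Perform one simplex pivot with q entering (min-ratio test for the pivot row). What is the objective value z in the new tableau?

Ratio test on column q — row 1: (81/5)/(23/5) = 81/23; row 2: (24/5)/(2/5) = 12. Minimum is 81/23 at row 1 (w1 leaves); pivot element 23/5.
Pivot on row 1; the z-row RHS becomes 72/5 − (-29/5)·(81/23) = 801/23.

801/23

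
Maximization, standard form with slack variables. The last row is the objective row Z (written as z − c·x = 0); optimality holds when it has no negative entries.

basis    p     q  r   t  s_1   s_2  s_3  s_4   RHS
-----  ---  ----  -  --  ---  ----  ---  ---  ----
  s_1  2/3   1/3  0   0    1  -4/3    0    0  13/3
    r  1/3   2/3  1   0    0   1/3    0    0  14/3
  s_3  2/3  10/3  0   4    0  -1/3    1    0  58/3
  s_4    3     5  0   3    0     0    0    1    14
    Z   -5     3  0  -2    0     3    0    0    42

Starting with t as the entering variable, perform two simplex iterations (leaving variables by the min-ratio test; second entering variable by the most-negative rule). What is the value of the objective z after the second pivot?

Ratio test on column t — row 1: entry 0 ≤ 0; row 2: entry 0 ≤ 0; row 3: (58/3)/4 = 29/6; row 4: 14/3 = 14/3. Minimum is 14/3 at row 4 (s_4 leaves); pivot element 3.
Pivot on row 4; the Z-row RHS becomes 42 − (-2)·(14/3) = 154/3.
Next entering variable (most negative Z-row entry -3): p.
Ratio test on column p — row 1: (13/3)/(2/3) = 13/2; row 2: (14/3)/(1/3) = 14; row 3: entry -10/3 ≤ 0; row 4: (14/3)/1 = 14/3. Minimum is 14/3 at row 4 (t leaves); pivot element 1.
After the second pivot the Z-row RHS is 154/3 − (-3)·(14/3) = 196/3.

196/3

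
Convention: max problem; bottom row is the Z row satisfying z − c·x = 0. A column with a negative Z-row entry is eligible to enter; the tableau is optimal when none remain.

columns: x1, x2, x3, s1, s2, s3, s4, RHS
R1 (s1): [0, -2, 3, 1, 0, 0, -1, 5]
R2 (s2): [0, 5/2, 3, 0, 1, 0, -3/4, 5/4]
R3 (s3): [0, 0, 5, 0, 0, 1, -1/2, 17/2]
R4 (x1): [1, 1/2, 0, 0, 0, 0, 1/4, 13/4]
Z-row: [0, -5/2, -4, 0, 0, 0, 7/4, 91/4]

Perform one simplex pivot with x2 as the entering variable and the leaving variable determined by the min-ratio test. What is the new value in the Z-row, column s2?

Ratio test on column x2 — row 1: entry -2 ≤ 0; row 2: (5/4)/(5/2) = 1/2; row 3: entry 0 ≤ 0; row 4: (13/4)/(1/2) = 13/2. Minimum is 1/2 at row 2 (s2 leaves); pivot element 5/2.
Divide row 2 by 5/2; eliminate column x2 from the other rows.
Z-row update in column s2: 0 − (-5/2)·(2/5) = 1.

1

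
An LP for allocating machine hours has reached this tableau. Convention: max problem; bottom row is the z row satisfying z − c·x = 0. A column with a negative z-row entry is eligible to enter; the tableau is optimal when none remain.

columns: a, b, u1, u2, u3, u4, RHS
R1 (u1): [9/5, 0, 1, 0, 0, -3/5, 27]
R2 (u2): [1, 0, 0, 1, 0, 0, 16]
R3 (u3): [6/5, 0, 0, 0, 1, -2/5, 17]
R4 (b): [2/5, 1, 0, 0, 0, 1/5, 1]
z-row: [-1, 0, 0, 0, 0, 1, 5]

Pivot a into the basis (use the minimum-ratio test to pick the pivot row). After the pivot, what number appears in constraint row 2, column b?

-5/2

Ratio test on column a — row 1: 27/(9/5) = 15; row 2: 16/1 = 16; row 3: 17/(6/5) = 85/6; row 4: 1/(2/5) = 5/2. Minimum is 5/2 at row 4 (b leaves); pivot element 2/5.
Divide row 4 by 2/5; eliminate column a from the other rows.
Row 2 update in column b: 0 − 1·(5/2) = -5/2.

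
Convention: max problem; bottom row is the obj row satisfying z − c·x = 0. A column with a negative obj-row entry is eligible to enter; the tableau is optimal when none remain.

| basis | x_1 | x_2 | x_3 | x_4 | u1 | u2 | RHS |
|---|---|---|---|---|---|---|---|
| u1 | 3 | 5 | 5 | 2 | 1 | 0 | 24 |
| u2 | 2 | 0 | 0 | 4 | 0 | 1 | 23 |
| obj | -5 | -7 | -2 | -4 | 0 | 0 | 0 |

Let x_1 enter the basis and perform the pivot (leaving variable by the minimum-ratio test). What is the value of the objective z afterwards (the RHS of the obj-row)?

40

Ratio test on column x_1 — row 1: 24/3 = 8; row 2: 23/2 = 23/2. Minimum is 8 at row 1 (u1 leaves); pivot element 3.
Pivot on row 1; the obj-row RHS becomes 0 − (-5)·8 = 40.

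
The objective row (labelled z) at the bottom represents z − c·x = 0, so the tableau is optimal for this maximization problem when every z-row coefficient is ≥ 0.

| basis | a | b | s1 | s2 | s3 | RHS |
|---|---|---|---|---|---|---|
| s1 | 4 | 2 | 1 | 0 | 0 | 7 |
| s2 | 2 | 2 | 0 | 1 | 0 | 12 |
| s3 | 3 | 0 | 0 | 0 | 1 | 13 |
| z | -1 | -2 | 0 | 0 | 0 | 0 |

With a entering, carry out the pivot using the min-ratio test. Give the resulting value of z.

Ratio test on column a — row 1: 7/4 = 7/4; row 2: 12/2 = 6; row 3: 13/3 = 13/3. Minimum is 7/4 at row 1 (s1 leaves); pivot element 4.
Pivot on row 1; the z-row RHS becomes 0 − (-1)·(7/4) = 7/4.

7/4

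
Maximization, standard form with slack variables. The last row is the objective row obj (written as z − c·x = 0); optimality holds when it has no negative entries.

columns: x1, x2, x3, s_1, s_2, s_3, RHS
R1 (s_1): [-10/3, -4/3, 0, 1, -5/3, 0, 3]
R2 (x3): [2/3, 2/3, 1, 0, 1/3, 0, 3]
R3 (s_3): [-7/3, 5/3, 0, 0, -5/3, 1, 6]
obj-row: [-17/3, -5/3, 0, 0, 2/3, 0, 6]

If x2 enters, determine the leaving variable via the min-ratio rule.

Column x2 entries and ratios — s_1: -4/3 ≤ 0, skip; x3: 3/(2/3) = 9/2; s_3: 6/(5/3) = 18/5.
Smallest ratio is 18/5 in the row of s_3, so s_3 leaves.

s_3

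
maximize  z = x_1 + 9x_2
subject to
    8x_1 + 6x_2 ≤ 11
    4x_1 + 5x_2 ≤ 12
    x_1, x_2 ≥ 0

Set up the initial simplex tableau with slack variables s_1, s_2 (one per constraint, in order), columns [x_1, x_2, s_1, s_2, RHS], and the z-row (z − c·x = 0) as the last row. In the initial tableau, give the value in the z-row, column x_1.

The z-row carries the negated objective coefficients: the x_1 entry is -1.

-1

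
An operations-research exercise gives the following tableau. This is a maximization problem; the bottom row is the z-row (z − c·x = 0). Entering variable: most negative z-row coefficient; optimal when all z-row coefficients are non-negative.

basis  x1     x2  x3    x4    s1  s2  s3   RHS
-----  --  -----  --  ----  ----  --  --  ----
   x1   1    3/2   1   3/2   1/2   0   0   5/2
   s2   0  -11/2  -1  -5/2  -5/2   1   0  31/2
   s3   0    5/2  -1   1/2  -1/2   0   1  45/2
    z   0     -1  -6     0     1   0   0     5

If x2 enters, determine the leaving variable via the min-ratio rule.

x1

Column x2 entries and ratios — x1: (5/2)/(3/2) = 5/3; s2: -11/2 ≤ 0, skip; s3: (45/2)/(5/2) = 9.
Smallest ratio is 5/3 in the row of x1, so x1 leaves.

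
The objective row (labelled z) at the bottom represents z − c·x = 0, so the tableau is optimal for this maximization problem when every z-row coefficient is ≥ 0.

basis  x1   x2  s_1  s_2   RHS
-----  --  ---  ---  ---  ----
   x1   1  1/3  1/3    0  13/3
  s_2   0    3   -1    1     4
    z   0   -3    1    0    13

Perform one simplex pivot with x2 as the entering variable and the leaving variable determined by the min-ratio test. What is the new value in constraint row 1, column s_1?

4/9

Ratio test on column x2 — row 1: (13/3)/(1/3) = 13; row 2: 4/3 = 4/3. Minimum is 4/3 at row 2 (s_2 leaves); pivot element 3.
Divide row 2 by 3; eliminate column x2 from the other rows.
Row 1 update in column s_1: 1/3 − (1/3)·(-1/3) = 4/9.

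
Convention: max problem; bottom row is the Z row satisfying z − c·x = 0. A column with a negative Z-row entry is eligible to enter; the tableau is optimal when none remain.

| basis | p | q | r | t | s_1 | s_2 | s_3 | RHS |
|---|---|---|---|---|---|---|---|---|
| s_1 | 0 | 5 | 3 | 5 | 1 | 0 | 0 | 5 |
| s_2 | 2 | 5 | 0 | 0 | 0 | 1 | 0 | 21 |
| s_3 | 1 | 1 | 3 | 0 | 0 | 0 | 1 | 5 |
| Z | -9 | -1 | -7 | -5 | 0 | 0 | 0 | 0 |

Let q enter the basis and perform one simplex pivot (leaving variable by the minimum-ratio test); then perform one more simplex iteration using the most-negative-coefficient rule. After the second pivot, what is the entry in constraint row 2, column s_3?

Ratio test on column q — row 1: 5/5 = 1; row 2: 21/5 = 21/5; row 3: 5/1 = 5. Minimum is 1 at row 1 (s_1 leaves); pivot element 5.
Divide row 1 by 5; eliminate column q from the other rows.
Second iteration: most negative Z-row entry is -9 in column p, so p enters.
Ratio test on column p — row 1: entry 0 ≤ 0; row 2: 16/2 = 8; row 3: 4/1 = 4. Minimum is 4 at row 3 (s_3 leaves); pivot element 1.
Divide row 3 by 1; eliminate column p from the other rows.
After both pivots, the entry at constraint row 2, column s_3 is -2.

-2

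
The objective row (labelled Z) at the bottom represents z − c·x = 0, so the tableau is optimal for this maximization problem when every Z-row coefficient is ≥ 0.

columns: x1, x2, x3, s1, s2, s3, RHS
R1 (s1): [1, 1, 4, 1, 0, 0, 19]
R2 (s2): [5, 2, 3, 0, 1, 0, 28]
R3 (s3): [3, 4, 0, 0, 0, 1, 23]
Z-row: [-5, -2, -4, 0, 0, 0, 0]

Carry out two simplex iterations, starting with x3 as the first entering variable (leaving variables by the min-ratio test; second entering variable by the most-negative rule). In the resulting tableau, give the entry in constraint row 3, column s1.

Ratio test on column x3 — row 1: 19/4 = 19/4; row 2: 28/3 = 28/3; row 3: entry 0 ≤ 0. Minimum is 19/4 at row 1 (s1 leaves); pivot element 4.
Divide row 1 by 4; eliminate column x3 from the other rows.
Second iteration: most negative Z-row entry is -4 in column x1, so x1 enters.
Ratio test on column x1 — row 1: (19/4)/(1/4) = 19; row 2: (55/4)/(17/4) = 55/17; row 3: 23/3 = 23/3. Minimum is 55/17 at row 2 (s2 leaves); pivot element 17/4.
Divide row 2 by 17/4; eliminate column x1 from the other rows.
After both pivots, the entry at constraint row 3, column s1 is 9/17.

9/17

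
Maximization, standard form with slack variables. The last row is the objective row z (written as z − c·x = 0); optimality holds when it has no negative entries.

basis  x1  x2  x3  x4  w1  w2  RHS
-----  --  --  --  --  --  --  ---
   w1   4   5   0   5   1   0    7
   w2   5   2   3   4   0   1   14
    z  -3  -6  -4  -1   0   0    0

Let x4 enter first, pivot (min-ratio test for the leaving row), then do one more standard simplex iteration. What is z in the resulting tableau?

42/5

Ratio test on column x4 — row 1: 7/5 = 7/5; row 2: 14/4 = 7/2. Minimum is 7/5 at row 1 (w1 leaves); pivot element 5.
Pivot on row 1; the z-row RHS becomes 0 − (-1)·(7/5) = 7/5.
Next entering variable (most negative z-row entry -5): x2.
Ratio test on column x2 — row 1: (7/5)/1 = 7/5; row 2: entry -2 ≤ 0. Minimum is 7/5 at row 1 (x4 leaves); pivot element 1.
After the second pivot the z-row RHS is 7/5 − (-5)·(7/5) = 42/5.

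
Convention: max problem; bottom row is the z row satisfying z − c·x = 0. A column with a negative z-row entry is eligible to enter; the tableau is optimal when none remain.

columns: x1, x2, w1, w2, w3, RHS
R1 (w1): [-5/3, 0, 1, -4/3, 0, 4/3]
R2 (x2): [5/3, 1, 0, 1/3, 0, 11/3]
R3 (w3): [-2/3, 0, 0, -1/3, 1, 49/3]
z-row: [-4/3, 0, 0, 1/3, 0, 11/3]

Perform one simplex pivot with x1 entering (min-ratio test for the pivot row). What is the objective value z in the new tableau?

Ratio test on column x1 — row 1: entry -5/3 ≤ 0; row 2: (11/3)/(5/3) = 11/5; row 3: entry -2/3 ≤ 0. Minimum is 11/5 at row 2 (x2 leaves); pivot element 5/3.
Pivot on row 2; the z-row RHS becomes 11/3 − (-4/3)·(11/5) = 33/5.

33/5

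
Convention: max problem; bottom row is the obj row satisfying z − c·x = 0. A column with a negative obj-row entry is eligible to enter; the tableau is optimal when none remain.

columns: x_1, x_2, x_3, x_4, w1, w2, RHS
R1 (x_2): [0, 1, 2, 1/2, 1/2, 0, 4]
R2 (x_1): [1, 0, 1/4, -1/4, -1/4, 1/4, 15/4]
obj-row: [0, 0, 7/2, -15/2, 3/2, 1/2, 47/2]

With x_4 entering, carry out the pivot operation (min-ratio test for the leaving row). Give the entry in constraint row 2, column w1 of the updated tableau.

0

Ratio test on column x_4 — row 1: 4/(1/2) = 8; row 2: entry -1/4 ≤ 0. Minimum is 8 at row 1 (x_2 leaves); pivot element 1/2.
Divide row 1 by 1/2; eliminate column x_4 from the other rows.
Row 2 update in column w1: -1/4 − (-1/4)·1 = 0.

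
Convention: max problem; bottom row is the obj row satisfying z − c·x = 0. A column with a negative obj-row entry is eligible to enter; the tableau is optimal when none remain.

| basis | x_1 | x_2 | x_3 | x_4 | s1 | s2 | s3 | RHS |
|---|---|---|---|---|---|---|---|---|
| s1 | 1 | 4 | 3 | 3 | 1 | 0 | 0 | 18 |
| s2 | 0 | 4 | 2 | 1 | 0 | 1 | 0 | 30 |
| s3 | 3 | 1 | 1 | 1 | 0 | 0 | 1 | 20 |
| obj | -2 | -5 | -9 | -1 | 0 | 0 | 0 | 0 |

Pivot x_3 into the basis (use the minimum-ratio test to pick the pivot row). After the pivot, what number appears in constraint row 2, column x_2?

4/3

Ratio test on column x_3 — row 1: 18/3 = 6; row 2: 30/2 = 15; row 3: 20/1 = 20. Minimum is 6 at row 1 (s1 leaves); pivot element 3.
Divide row 1 by 3; eliminate column x_3 from the other rows.
Row 2 update in column x_2: 4 − 2·(4/3) = 4/3.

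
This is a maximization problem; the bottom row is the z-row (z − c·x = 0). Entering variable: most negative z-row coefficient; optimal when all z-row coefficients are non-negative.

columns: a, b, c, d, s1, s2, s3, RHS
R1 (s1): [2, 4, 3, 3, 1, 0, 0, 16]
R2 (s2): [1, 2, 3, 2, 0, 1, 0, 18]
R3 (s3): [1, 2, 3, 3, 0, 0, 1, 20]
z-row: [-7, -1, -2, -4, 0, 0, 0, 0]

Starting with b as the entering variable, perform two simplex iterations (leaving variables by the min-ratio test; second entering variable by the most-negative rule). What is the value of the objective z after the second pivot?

56

Ratio test on column b — row 1: 16/4 = 4; row 2: 18/2 = 9; row 3: 20/2 = 10. Minimum is 4 at row 1 (s1 leaves); pivot element 4.
Pivot on row 1; the z-row RHS becomes 0 − (-1)·4 = 4.
Next entering variable (most negative z-row entry -13/2): a.
Ratio test on column a — row 1: 4/(1/2) = 8; row 2: entry 0 ≤ 0; row 3: entry 0 ≤ 0. Minimum is 8 at row 1 (b leaves); pivot element 1/2.
After the second pivot the z-row RHS is 4 − (-13/2)·8 = 56.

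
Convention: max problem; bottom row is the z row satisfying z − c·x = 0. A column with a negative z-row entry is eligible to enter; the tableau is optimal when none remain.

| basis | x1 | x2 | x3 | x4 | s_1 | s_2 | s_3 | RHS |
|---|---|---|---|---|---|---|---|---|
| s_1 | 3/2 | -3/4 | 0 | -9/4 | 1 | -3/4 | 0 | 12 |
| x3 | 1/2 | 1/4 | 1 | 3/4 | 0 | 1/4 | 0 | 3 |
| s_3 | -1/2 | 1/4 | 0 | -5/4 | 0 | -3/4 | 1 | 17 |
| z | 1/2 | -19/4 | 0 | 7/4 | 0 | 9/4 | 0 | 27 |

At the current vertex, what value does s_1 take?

12

s_1 is basic (row 1); its value is the RHS of that row, 12.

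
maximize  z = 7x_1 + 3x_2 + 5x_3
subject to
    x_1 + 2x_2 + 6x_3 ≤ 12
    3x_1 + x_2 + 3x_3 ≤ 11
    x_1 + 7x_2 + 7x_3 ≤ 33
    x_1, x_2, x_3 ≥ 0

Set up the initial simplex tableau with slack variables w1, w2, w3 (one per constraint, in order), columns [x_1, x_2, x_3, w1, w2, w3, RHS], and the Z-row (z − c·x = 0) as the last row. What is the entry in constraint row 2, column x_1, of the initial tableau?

3

Constraint 2 has coefficient 3 on x_1.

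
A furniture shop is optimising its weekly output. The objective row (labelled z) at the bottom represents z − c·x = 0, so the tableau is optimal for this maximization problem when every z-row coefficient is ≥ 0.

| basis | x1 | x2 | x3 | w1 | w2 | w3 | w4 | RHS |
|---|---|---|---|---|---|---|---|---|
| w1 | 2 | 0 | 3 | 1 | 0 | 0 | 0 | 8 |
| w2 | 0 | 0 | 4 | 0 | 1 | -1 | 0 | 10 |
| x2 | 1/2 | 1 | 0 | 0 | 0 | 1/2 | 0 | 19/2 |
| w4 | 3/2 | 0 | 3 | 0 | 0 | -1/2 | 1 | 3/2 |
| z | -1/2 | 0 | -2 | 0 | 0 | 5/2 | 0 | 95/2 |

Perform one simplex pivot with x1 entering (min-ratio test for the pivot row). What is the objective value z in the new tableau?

Ratio test on column x1 — row 1: 8/2 = 4; row 2: entry 0 ≤ 0; row 3: (19/2)/(1/2) = 19; row 4: (3/2)/(3/2) = 1. Minimum is 1 at row 4 (w4 leaves); pivot element 3/2.
Pivot on row 4; the z-row RHS becomes 95/2 − (-1/2)·1 = 48.

48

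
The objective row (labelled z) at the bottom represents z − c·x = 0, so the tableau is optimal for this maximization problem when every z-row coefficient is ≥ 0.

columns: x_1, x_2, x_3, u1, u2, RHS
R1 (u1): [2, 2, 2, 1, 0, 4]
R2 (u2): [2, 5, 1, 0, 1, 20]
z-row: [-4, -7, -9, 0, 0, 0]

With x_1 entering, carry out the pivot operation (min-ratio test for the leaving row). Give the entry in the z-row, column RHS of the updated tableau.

Ratio test on column x_1 — row 1: 4/2 = 2; row 2: 20/2 = 10. Minimum is 2 at row 1 (u1 leaves); pivot element 2.
Divide row 1 by 2; eliminate column x_1 from the other rows.
z-row update in column RHS: 0 − (-4)·2 = 8.

8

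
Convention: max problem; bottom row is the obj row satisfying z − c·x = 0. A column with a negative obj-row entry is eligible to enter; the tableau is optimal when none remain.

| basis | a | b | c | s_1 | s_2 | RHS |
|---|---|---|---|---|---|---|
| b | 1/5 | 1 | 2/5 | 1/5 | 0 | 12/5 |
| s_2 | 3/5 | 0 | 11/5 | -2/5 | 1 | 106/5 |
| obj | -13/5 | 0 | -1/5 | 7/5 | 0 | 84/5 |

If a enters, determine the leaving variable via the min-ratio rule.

Column a entries and ratios — b: (12/5)/(1/5) = 12; s_2: (106/5)/(3/5) = 106/3.
Smallest ratio is 12 in the row of b, so b leaves.

b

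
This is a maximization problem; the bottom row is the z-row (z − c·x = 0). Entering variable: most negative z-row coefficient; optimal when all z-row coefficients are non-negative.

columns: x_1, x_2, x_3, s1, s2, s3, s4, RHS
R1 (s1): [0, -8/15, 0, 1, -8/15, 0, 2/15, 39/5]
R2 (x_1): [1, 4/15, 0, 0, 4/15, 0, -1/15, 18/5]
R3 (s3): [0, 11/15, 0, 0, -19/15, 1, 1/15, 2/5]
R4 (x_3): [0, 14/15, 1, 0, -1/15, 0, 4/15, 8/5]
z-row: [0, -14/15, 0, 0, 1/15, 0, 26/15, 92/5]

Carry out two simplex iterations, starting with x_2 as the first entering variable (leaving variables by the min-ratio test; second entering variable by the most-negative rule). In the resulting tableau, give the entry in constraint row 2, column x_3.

Ratio test on column x_2 — row 1: entry -8/15 ≤ 0; row 2: (18/5)/(4/15) = 27/2; row 3: (2/5)/(11/15) = 6/11; row 4: (8/5)/(14/15) = 12/7. Minimum is 6/11 at row 3 (s3 leaves); pivot element 11/15.
Divide row 3 by 11/15; eliminate column x_2 from the other rows.
Second iteration: most negative z-row entry is -17/11 in column s2, so s2 enters.
Ratio test on column s2 — row 1: entry -16/11 ≤ 0; row 2: (38/11)/(8/11) = 19/4; row 3: entry -19/11 ≤ 0; row 4: (12/11)/(17/11) = 12/17. Minimum is 12/17 at row 4 (x_3 leaves); pivot element 17/11.
Divide row 4 by 17/11; eliminate column s2 from the other rows.
After both pivots, the entry at constraint row 2, column x_3 is -8/17.

-8/17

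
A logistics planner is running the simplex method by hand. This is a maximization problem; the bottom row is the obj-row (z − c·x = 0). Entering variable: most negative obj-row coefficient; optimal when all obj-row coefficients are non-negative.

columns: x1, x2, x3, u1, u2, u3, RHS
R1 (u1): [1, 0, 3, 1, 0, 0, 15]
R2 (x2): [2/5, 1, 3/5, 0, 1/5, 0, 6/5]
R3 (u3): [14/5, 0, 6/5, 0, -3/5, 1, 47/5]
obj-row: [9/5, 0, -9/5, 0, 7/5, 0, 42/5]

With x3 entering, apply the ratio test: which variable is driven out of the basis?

x2

Column x3 entries and ratios — u1: 15/3 = 5; x2: (6/5)/(3/5) = 2; u3: (47/5)/(6/5) = 47/6.
Smallest ratio is 2 in the row of x2, so x2 leaves.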